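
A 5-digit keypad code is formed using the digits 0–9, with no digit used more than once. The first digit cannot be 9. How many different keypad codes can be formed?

The first digit has 10−1 = 9 choices (anything except 9).
The remaining 4 digits are filled from the other 9 symbols without repetition: 9 × 8 × 7 × 6 = 3024.
Total: 9 × 3024 = 27216.

27216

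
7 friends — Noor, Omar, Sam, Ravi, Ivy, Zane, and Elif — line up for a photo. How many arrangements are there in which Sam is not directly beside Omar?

Of the 7! = 5040 arrangements, those with Sam and Omar adjacent number 2 × 6! = 1440 (treat the pair as a block with 2 internal orders).
So 5040 − 1440 = 3600 arrangements keep them apart.

3600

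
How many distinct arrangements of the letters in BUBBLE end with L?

Fix L in the last position and arrange the remaining 5 letters.
Those 5 letters have B appearing 3 times, giving (5)!/(3!) = 20.

20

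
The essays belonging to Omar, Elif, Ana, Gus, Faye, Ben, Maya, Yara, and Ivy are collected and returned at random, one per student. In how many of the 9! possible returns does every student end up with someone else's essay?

133496

Count assignments avoiding every fixed point. For any j of the 9 students fixed to their own essay, the other 9−j can be arranged in (9−j)! ways.
By inclusion–exclusion this is Σ_{j=0}^{9} (−1)^j C(9,j)·(9−j)!.
Computing: 362880 − 362880 + 181440 − 60480 + 15120 − 3024 + 504 − 72 + 9 − 1 = 133496.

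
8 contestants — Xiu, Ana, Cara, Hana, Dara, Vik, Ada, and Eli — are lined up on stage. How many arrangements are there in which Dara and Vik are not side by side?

30240

Of the 8! = 40320 arrangements, those with Dara and Vik adjacent number 2 × 7! = 10080 (treat the pair as a block with 2 internal orders).
So 40320 − 10080 = 30240 arrangements keep them apart.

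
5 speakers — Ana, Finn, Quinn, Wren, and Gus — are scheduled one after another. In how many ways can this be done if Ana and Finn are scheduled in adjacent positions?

Glue Ana and Finn into one block (2 internal orders), leaving 4 units to arrange in a row.
That gives 2 × 4! = 2 × 24 = 48.

48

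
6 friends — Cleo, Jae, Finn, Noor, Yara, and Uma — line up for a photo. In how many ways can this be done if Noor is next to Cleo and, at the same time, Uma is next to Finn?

96

Treat {Noor,Cleo} as one block (2 orders) and {Uma,Finn} as another (2 orders).
That leaves 4 units to arrange: 2 × 2 × 4! = 4 × 24 = 96.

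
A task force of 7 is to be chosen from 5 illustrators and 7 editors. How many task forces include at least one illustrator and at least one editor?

With no constraint there are C(12,7) = 792 possible selections.
Selections missing a whole group: no illustrators → C(7,7) = 1; no editors → C(5,7) = 0.
Both groups omitted at once is impossible, so 792 − 1 = 791.

791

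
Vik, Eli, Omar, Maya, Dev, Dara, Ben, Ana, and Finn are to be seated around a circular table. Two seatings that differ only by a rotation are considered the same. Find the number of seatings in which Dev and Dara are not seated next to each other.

Without the restriction there are (8)! = 40320 seatings.
Seatings with Dev beside Dara: treat them as a block with 2 internal orders, giving 2 × (7)! = 10080.
Subtracting, 40320 − 10080 = 30240.

30240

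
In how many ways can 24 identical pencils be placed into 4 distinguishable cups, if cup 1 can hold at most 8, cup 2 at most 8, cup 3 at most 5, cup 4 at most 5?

By stars and bars, unrestricted non-negative solutions to x_1+…+x_4 = 24 number C(24+3,3) = 2925.
Subtract solutions that violate a single cap (substitute x_i' = x_i − (cap_i+1)): x_1 ≥ 9 gives C(18,3) = 816; x_2 ≥ 9 gives C(18,3) = 816; x_3 ≥ 6 gives C(21,3) = 1330; x_4 ≥ 6 gives C(21,3) = 1330. Together 4292.
Add back pairs where two caps are both exceeded: 84 + 220 + 220 + 220 + 220 + 455 = 1419.
Subtract triples: 1 + 1 + 20 + 20 = 42.
By inclusion–exclusion the count is 2925 − 4292 + 1419 − 42 = 10.

10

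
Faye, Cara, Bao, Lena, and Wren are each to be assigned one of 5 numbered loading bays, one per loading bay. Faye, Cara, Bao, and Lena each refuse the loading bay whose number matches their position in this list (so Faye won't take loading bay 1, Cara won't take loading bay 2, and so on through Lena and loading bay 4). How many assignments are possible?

53

Let Aᵢ (for 1 ≤ i ≤ 4) be the placements that put person i in their forbidden loading bay. Any j of these fix j positions, leaving (5−j)! ways to fill the rest, and there are C(4,j) ways to pick which j.
By inclusion–exclusion, the number of valid placements is Σ_{j=0}^{4} (−1)^j C(4,j)·(5−j)!.
Computing: 120 − 96 + 36 − 8 + 1 = 53.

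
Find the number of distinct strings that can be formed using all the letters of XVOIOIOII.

Letter multiplicities in XVOIOIOII: I×4, O×3, V×1, X×1.
Dividing 9! = 362880 by 4!·3! = 144 for the repeated letters gives 2520.

2520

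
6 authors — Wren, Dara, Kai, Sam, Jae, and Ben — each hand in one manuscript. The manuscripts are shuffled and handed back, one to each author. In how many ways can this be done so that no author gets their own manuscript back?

Let Aᵢ be the assignments in which author i gets their own manuscript. We want the size of the complement of A₁∪…∪A_6.
By inclusion–exclusion this is Σ_{j=0}^{6} (−1)^j C(6,j)·(6−j)!.
Computing: 720 − 720 + 360 − 120 + 30 − 6 + 1 = 265.

265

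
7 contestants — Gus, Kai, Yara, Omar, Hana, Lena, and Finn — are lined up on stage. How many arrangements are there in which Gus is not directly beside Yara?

3600

Of the 7! = 5040 arrangements, those with Gus and Yara adjacent number 2 × 6! = 1440 (treat the pair as a block with 2 internal orders).
Complementary counting: 5040 − 1440 = 3600.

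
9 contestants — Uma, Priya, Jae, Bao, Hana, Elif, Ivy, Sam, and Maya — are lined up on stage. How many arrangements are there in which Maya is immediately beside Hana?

Treat {Maya, Hana} as a single unit. There are 8 units to order, and the pair itself can be ordered 2 ways.
So the count is 2·(8)! = 80640.

80640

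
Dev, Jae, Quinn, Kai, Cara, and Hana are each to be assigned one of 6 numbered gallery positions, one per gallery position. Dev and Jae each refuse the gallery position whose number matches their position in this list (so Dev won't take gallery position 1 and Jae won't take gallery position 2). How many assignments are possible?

504

Let Aᵢ (for i ∈ {1, 2}) be the placements that put person i in their forbidden gallery position. Any j of these fix j positions, leaving (6−j)! ways to fill the rest, and there are C(2,j) ways to pick which j.
By inclusion–exclusion, the number of valid placements is Σ_{j=0}^{2} (−1)^j C(2,j)·(6−j)!.
Computing: 720 − 240 + 24 = 504.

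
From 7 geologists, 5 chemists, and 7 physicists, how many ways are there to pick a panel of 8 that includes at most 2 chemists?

Split by how many chemists are chosen (0 through 2).
Sum: C(5,0)·C(14,8) + C(5,1)·C(14,7) + C(5,2)·C(14,6) = 3003 + 17160 + 30030 = 50193.

50193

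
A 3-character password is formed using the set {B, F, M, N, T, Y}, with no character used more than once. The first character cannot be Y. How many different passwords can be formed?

The first character has 6−1 = 5 choices (anything except Y).
The remaining 2 characters are filled from the other 5 symbols without repetition: 5 × 4 = 20.
Total: 5 × 20 = 100.

100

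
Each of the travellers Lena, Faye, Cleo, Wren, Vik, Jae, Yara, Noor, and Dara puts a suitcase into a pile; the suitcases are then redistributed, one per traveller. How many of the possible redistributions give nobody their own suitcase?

This is the derangement count D_9: permutations of 9 items with no fixed point.
By inclusion–exclusion this is Σ_{j=0}^{9} (−1)^j C(9,j)·(9−j)!.
Computing: 362880 − 362880 + 181440 − 60480 + 15120 − 3024 + 504 − 72 + 9 − 1 = 133496.

133496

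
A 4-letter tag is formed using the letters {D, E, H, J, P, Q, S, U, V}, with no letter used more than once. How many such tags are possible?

With no repetition, fill the 4 letters in order: 9 choices, then 8, down to 6.
9 × 8 × 7 × 6 = 3024.

3024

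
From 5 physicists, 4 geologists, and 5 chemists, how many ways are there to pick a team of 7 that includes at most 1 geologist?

960

Split by how many geologists are chosen (0 through 1).
Sum: C(4,0)·C(10,7) + C(4,1)·C(10,6) = 120 + 840 = 960.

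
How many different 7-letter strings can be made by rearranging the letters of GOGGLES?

Letter multiplicities in GOGGLES: E×1, G×3, L×1, O×1, S×1.
Dividing 7! = 5040 by 3! = 6 for the repeated letters gives 840.

840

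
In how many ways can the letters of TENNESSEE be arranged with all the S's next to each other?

840

Treat the 2 copies of S as a single block. The multiset to arrange is then {SS, E, E, E, E, N, N, T}, 8 items in all.
That gives (8)!/(4!·2!) = 840 arrangements.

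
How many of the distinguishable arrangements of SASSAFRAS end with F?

With the last slot taken by F, it remains to arrange the other 8 letters (SASSARAS).
Those 8 letters have A appearing 3 times and S appearing 4 times, giving (8)!/(4!·3!) = 280.

280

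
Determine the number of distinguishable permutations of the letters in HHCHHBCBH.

756

Letter multiplicities in HHCHHBCBH: B×2, C×2, H×5.
Dividing 9! = 362880 by 5!·2!·2! = 480 for the repeated letters gives 756.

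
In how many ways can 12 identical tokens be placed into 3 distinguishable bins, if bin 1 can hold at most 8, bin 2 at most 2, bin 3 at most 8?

18

Ignoring the caps, the number of non-negative solutions to x_1+…+x_3 = 12 is C(14,2) = 91.
Subtract solutions that violate a single cap (substitute x_i' = x_i − (cap_i+1)): x_1 ≥ 9 gives C(5,2) = 10; x_2 ≥ 3 gives C(11,2) = 55; x_3 ≥ 9 gives C(5,2) = 10. Together 75.
Add back pairs where two caps are both exceeded: 1 + 0 + 1 = 2.
By inclusion–exclusion the count is 91 − 75 + 2 = 18.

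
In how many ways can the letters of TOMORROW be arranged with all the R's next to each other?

Treat the 2 copies of R as a single block. The multiset to arrange is then {RR, M, O, O, O, T, W}, 7 items in all.
That gives (7)!/(3!) = 840 arrangements.

840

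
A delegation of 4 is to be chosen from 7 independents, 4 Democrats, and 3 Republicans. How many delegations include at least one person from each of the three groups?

462

Unrestricted: C(14,4) = 1001 ways to pick any 4 of the 14.
Selections missing a whole group: no independents → C(7,4) = 35; no Democrats → C(10,4) = 210; no Republicans → C(11,4) = 330.
Add back selections omitting two groups (i.e. drawn from a single group): C(7,4) + C(4,4) + C(3,4) = 36.
By inclusion–exclusion: 1001 − 575 + 36 = 462.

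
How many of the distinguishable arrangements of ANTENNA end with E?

Fix E in the last position and arrange the remaining 6 letters.
Those 6 letters have A appearing twice and N appearing 3 times, giving (6)!/(3!·2!) = 60.

60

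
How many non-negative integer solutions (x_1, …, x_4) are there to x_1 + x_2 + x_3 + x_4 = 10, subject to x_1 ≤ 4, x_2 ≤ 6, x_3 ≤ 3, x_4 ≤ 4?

79

Ignoring the caps, the number of non-negative solutions to x_1+…+x_4 = 10 is C(13,3) = 286.
Subtract solutions that violate a single cap (substitute x_i' = x_i − (cap_i+1)): x_1 ≥ 5 gives C(8,3) = 56; x_2 ≥ 7 gives C(6,3) = 20; x_3 ≥ 4 gives C(9,3) = 84; x_4 ≥ 5 gives C(8,3) = 56. Together 216.
Add back pairs where two caps are both exceeded: 0 + 4 + 1 + 0 + 0 + 4 = 9.
By inclusion–exclusion the count is 286 − 216 + 9 = 79.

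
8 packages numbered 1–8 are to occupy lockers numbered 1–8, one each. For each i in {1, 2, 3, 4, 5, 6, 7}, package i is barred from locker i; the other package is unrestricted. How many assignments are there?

Let Aᵢ (for 1 ≤ i ≤ 7) be the placements that put package i in its forbidden locker. Any j of these fix j positions, leaving (8−j)! ways to fill the rest, and there are C(7,j) ways to pick which j.
By inclusion–exclusion, the number of valid placements is Σ_{j=0}^{7} (−1)^j C(7,j)·(8−j)!.
Computing: 40320 − 35280 + 15120 − 4200 + 840 − 126 + 14 − 1 = 16687.

16687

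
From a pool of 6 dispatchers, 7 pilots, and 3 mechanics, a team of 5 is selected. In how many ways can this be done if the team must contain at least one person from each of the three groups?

2730

Total 5-person selections from all 16: C(16,5) = 4368.
Selections missing a whole group: no dispatchers → C(10,5) = 252; no pilots → C(9,5) = 126; no mechanics → C(13,5) = 1287.
Add back selections omitting two groups (i.e. drawn from a single group): C(6,5) + C(7,5) + C(3,5) = 27.
By inclusion–exclusion: 4368 − 1665 + 27 = 2730.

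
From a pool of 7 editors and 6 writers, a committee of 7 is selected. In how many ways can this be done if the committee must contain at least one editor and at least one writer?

1715

Total 7-person selections from all 13: C(13,7) = 1716.
Subtract selections that omit an entire group: no editors → C(6,7) = 0; no writers → C(7,7) = 1.
Both groups omitted at once is impossible, so 1716 − 1 = 1715.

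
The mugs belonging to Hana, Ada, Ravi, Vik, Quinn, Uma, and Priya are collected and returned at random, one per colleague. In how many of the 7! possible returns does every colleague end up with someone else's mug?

1854

This is the derangement count D_7: permutations of 7 items with no fixed point.
By inclusion–exclusion this is Σ_{j=0}^{7} (−1)^j C(7,j)·(7−j)!.
Computing: 5040 − 5040 + 2520 − 840 + 210 − 42 + 7 − 1 = 1854.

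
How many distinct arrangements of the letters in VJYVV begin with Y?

Fix Y in the first position and arrange the remaining 4 letters.
Those 4 letters have V appearing 3 times, giving (4)!/(3!) = 4.

4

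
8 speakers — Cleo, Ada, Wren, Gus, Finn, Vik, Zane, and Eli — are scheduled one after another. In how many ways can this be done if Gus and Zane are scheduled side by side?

Glue Gus and Zane into one block (2 internal orders), leaving 7 units to arrange in a row.
That gives 2 × 7! = 2 × 5040 = 10080.

10080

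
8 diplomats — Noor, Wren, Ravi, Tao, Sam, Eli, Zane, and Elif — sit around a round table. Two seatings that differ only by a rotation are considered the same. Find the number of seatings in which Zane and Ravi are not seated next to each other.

Without the restriction there are (7)! = 5040 seatings.
Seatings with Zane beside Ravi: treat them as a block with 2 internal orders, giving 2 × (6)! = 1440.
Subtracting, 5040 − 1440 = 3600.

3600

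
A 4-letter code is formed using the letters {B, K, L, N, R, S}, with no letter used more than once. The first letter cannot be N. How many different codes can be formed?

The first letter has 6−1 = 5 choices (anything except N).
The remaining 3 letters are filled from the other 5 symbols without repetition: 5 × 4 × 3 = 60.
Total: 5 × 60 = 300.

300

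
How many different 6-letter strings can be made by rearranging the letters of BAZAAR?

120

The 6 letters of BAZAAR have repeats: A appearing 3 times.
Dividing 6! = 720 by 3! = 6 for the repeated letters gives 120.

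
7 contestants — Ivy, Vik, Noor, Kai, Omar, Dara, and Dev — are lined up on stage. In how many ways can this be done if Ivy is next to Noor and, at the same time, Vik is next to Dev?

480

Treat {Ivy,Noor} as one block (2 orders) and {Vik,Dev} as another (2 orders).
That leaves 5 units to arrange: 2 × 2 × 5! = 4 × 120 = 480.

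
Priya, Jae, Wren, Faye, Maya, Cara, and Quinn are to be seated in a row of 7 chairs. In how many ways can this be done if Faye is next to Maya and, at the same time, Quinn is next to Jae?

Treat {Faye,Maya} as one block (2 orders) and {Quinn,Jae} as another (2 orders).
That leaves 5 units to arrange: 2 × 2 × 5! = 4 × 120 = 480.

480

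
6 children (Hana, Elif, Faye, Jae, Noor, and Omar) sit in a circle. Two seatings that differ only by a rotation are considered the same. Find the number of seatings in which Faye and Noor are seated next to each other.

48

Treat {Faye, Noor} as one unit (2 internal orders) and seat the resulting 5 units around the table: (4)! circular arrangements.
So 2 × (4)! = 2 × 24 = 48.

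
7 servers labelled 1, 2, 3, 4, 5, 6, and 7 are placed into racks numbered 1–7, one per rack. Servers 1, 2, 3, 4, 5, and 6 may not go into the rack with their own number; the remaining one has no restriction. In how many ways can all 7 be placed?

Let Aᵢ (for 1 ≤ i ≤ 6) be the placements that put server i in its forbidden rack. Any j of these fix j positions, leaving (7−j)! ways to fill the rest, and there are C(6,j) ways to pick which j.
By inclusion–exclusion, the number of valid placements is Σ_{j=0}^{6} (−1)^j C(6,j)·(7−j)!.
Computing: 5040 − 4320 + 1800 − 480 + 90 − 12 + 1 = 2119.

2119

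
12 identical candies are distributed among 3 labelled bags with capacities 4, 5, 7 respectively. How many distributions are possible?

15

By stars and bars, unrestricted non-negative solutions to x_1+…+x_3 = 12 number C(12+2,2) = 91.
Subtract solutions that violate a single cap (substitute x_i' = x_i − (cap_i+1)): x_1 ≥ 5 gives C(9,2) = 36; x_2 ≥ 6 gives C(8,2) = 28; x_3 ≥ 8 gives C(6,2) = 15. Together 79.
Add back pairs where two caps are both exceeded: 3 + 0 + 0 = 3.
By inclusion–exclusion the count is 91 − 79 + 3 = 15.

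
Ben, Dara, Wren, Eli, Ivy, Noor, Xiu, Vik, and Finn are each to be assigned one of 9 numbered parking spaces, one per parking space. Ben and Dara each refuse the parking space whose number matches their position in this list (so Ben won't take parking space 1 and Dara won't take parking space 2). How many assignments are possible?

287280

Let Aᵢ (for i ∈ {1, 2}) be the placements that put person i in their forbidden parking space. Any j of these fix j positions, leaving (9−j)! ways to fill the rest, and there are C(2,j) ways to pick which j.
By inclusion–exclusion, the number of valid placements is Σ_{j=0}^{2} (−1)^j C(2,j)·(9−j)!.
Computing: 362880 − 80640 + 5040 = 287280.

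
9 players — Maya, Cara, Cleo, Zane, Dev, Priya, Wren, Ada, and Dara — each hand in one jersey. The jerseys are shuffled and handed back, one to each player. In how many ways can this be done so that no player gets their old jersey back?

Count assignments avoiding every fixed point. For any j of the 9 players fixed to their old jersey, the other 9−j can be arranged in (9−j)! ways.
By inclusion–exclusion this is Σ_{j=0}^{9} (−1)^j C(9,j)·(9−j)!.
Computing: 362880 − 362880 + 181440 − 60480 + 15120 − 3024 + 504 − 72 + 9 − 1 = 133496.

133496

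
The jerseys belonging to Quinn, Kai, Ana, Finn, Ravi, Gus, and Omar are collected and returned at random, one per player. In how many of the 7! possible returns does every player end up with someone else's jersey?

Count assignments avoiding every fixed point. For any j of the 7 players fixed to their old jersey, the other 7−j can be arranged in (7−j)! ways.
By inclusion–exclusion this is Σ_{j=0}^{7} (−1)^j C(7,j)·(7−j)!.
Computing: 5040 − 5040 + 2520 − 840 + 210 − 42 + 7 − 1 = 1854.

1854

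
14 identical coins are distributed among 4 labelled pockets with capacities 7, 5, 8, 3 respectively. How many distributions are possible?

By stars and bars, unrestricted non-negative solutions to x_1+…+x_4 = 14 number C(14+3,3) = 680.
Subtract solutions that violate a single cap (substitute x_i' = x_i − (cap_i+1)): x_1 ≥ 8 gives C(9,3) = 84; x_2 ≥ 6 gives C(11,3) = 165; x_3 ≥ 9 gives C(8,3) = 56; x_4 ≥ 4 gives C(13,3) = 286. Together 591.
Add back pairs where two caps are both exceeded: 1 + 0 + 10 + 0 + 35 + 4 = 50.
By inclusion–exclusion the count is 680 − 591 + 50 = 139.

139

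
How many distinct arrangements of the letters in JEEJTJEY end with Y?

Fix Y in the last position and arrange the remaining 7 letters.
Those 7 letters have E appearing 3 times and J appearing 3 times, giving (7)!/(3!·3!) = 140.

140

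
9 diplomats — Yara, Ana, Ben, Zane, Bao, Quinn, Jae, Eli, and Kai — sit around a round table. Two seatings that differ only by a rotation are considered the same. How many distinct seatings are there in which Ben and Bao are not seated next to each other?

30240

Without the restriction there are (8)! = 40320 seatings.
Those with Ben next to Bao: fuse the pair into one unit and seat 8 units around a circle — 2·(7)! = 10080.
Subtracting, 40320 − 10080 = 30240.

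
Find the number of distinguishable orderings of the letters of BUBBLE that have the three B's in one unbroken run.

24

Treat the 3 copies of B as a single block. The multiset to arrange is then {BBB, E, L, U}, 4 items in all.
All 4 items are distinct, so there are (4)! = 24 arrangements.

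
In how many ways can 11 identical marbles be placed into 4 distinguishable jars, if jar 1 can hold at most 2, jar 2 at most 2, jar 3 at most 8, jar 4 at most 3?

Without the upper bounds there are C(14,3) = 364 ways to split 11 among 4 jars.
Subtract solutions that violate a single cap (substitute x_i' = x_i − (cap_i+1)): x_1 ≥ 3 gives C(11,3) = 165; x_2 ≥ 3 gives C(11,3) = 165; x_3 ≥ 9 gives C(5,3) = 10; x_4 ≥ 4 gives C(10,3) = 120. Together 460.
Add back pairs where two caps are both exceeded: 56 + 0 + 35 + 0 + 35 + 0 = 126.
Subtract triples: 0 + 4 + 0 + 0 = 4.
By inclusion–exclusion the count is 364 − 460 + 126 − 4 = 26.

26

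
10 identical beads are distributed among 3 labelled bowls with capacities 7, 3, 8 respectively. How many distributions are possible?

29

Ignoring the caps, the number of non-negative solutions to x_1+…+x_3 = 10 is C(12,2) = 66.
Subtract solutions that violate a single cap (substitute x_i' = x_i − (cap_i+1)): x_1 ≥ 8 gives C(4,2) = 6; x_2 ≥ 4 gives C(8,2) = 28; x_3 ≥ 9 gives C(3,2) = 3. Together 37.
No two caps can be exceeded simultaneously, so the pair terms are all 0.
By inclusion–exclusion the count is 66 − 37 + 0 = 29.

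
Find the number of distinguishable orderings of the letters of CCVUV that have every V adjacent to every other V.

Treat the 2 copies of V as a single block. The multiset to arrange is then {VV, C, C, U}, 4 items in all.
That gives (4)!/(2!) = 12 arrangements.

12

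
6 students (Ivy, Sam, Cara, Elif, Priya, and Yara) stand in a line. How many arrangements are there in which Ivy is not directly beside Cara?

There are 6! = 720 arrangements in all. If Ivy and Cara are adjacent, merging them into one block gives 2·(5)! = 240 arrangements.
Complementary counting: 720 − 240 = 480.

480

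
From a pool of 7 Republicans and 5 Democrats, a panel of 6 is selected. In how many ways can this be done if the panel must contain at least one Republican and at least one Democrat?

Unrestricted: C(12,6) = 924 ways to pick any 6 of the 12.
Subtract selections that omit an entire group: no Republicans → C(5,6) = 0; no Democrats → C(7,6) = 7.
Both groups omitted at once is impossible, so 924 − 7 = 917.

917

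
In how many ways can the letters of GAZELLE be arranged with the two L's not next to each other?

900

There are 7!/(2!·2!) = 1260 arrangements of GAZELLE in total.
Arrangements with the L's together: treat LL as one letter, giving (6)!/(2!) = 360.
Subtracting, 1260 − 360 = 900 arrangements keep the L's apart.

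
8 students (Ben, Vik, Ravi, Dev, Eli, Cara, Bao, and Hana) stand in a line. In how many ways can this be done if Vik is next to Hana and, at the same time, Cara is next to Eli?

Treat {Vik,Hana} as one block (2 orders) and {Cara,Eli} as another (2 orders).
That leaves 6 units to arrange: 2 × 2 × 6! = 4 × 720 = 2880.

2880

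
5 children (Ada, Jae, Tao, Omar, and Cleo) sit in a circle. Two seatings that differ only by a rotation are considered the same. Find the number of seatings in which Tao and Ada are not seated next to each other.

Without the restriction there are (4)! = 24 seatings.
Seatings with Tao beside Ada: treat them as a block with 2 internal orders, giving 2 × (3)! = 12.
Subtracting, 24 − 12 = 12.

12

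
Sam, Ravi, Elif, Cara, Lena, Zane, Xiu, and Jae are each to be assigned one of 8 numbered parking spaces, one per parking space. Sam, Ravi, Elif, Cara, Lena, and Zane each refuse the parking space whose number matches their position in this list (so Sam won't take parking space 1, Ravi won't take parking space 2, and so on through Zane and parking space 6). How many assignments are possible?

Let Aᵢ (for 1 ≤ i ≤ 6) be the placements that put person i in their forbidden parking space. Any j of these fix j positions, leaving (8−j)! ways to fill the rest, and there are C(6,j) ways to pick which j.
By inclusion–exclusion, the number of valid placements is Σ_{j=0}^{6} (−1)^j C(6,j)·(8−j)!.
Computing: 40320 − 30240 + 10800 − 2400 + 360 − 36 + 2 = 18806.

18806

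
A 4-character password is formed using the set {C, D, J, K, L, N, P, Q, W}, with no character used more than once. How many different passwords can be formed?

3024

Choose and order 4 of the 9 symbols: the first character has 9 options, the next 8, then 7, 6.
9 × 8 × 7 × 6 = 3024.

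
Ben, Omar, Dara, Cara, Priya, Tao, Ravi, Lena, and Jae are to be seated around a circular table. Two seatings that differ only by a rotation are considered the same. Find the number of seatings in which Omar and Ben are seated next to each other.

10080

Glue Omar and Ben into a block (2 internal orders). Seating 8 units around a circle gives (7)! arrangements.
So 2 × (7)! = 2 × 5040 = 10080.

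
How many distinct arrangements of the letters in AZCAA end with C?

4

Fix C in the last position and arrange the remaining 4 letters.
Those 4 letters have A appearing 3 times, giving (4)!/(3!) = 4.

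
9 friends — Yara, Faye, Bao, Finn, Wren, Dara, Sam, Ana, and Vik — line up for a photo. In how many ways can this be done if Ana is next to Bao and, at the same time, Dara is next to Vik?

20160

Treat {Ana,Bao} as one block (2 orders) and {Dara,Vik} as another (2 orders).
That leaves 7 units to arrange: 2 × 2 × 7! = 4 × 5040 = 20160.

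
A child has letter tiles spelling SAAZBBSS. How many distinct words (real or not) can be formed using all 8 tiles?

1680

The 8 letters of SAAZBBSS have repeats: A appearing twice, B appearing twice, and S appearing 3 times.
So there are 8! / (3!·2!·2!) = 1680 distinguishable arrangements.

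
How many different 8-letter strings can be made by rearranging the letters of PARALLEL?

The 8 letters of PARALLEL have repeats: A appearing twice and L appearing 3 times.
So there are 8! / (3!·2!) = 3360 distinguishable arrangements.

3360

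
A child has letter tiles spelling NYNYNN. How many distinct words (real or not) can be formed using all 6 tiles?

Letter multiplicities in NYNYNN: N×4, Y×2.
Dividing 6! = 720 by 4!·2! = 48 for the repeated letters gives 15.

15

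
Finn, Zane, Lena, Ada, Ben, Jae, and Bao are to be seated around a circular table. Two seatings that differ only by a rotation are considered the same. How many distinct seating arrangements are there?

Seat Finn anywhere (absorbing the rotational symmetry), then permute the other 6: (6)! = 720.

720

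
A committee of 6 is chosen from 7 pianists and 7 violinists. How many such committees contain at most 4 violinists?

2849

Split by how many violinists are chosen (0 through 4).
Sum: C(7,0)·C(7,6) + C(7,1)·C(7,5) + C(7,2)·C(7,4) + C(7,3)·C(7,3) + C(7,4)·C(7,2) = 7 + 147 + 735 + 1225 + 735 = 2849.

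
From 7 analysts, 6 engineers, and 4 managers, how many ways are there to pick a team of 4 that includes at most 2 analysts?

Split by how many analysts are chosen (0 through 2).
Sum: C(7,0)·C(10,4) + C(7,1)·C(10,3) + C(7,2)·C(10,2) = 210 + 840 + 945 = 1995.

1995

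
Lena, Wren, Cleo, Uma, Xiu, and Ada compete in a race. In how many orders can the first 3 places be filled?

This is an ordered selection of 3 from 6: P(6,3).
That gives 6 × 5 × 4 = 120.

120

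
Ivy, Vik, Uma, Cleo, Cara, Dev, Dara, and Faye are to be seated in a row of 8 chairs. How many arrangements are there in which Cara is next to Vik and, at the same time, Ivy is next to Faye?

2880

Treat {Cara,Vik} as one block (2 orders) and {Ivy,Faye} as another (2 orders).
That leaves 6 units to arrange: 2 × 2 × 6! = 4 × 720 = 2880.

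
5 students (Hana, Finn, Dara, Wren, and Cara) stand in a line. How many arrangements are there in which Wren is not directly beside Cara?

There are 5! = 120 arrangements in all. If Wren and Cara are adjacent, merging them into one block gives 2·(4)! = 48 arrangements.
So 120 − 48 = 72 arrangements keep them apart.

72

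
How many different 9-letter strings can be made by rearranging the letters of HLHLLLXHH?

630

The 9 letters of HLHLLLXHH have repeats: H appearing 4 times and L appearing 4 times.
So there are 9! / (4!·4!) = 630 distinguishable arrangements.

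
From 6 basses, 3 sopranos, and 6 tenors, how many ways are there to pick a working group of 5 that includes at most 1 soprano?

2277

Split by how many sopranos are chosen (0 through 1).
Sum: C(3,0)·C(12,5) + C(3,1)·C(12,4) = 792 + 1485 = 2277.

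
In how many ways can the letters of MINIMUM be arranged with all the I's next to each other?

120

Treat the 2 copies of I as a single block. The multiset to arrange is then {II, M, M, M, N, U}, 6 items in all.
That gives (6)!/(3!) = 120 arrangements.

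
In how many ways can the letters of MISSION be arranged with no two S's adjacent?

Total arrangements of MISSION: 7!/(2!·2!) = 1260.
If the two S's are adjacent, glue them into one block, leaving 6 items to arrange: (6)!/(2!) = 360 ways.
Subtracting, 1260 − 360 = 900 arrangements keep the S's apart.

900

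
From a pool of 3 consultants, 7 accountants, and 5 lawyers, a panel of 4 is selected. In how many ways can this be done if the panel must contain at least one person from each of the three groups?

630

With no constraint there are C(15,4) = 1365 possible selections.
Subtract selections that omit an entire group: no consultants → C(12,4) = 495; no accountants → C(8,4) = 70; no lawyers → C(10,4) = 210.
Add back selections omitting two groups (i.e. drawn from a single group): C(3,4) + C(7,4) + C(5,4) = 40.
By inclusion–exclusion: 1365 − 775 + 40 = 630.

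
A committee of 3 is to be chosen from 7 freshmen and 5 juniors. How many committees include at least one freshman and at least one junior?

Total 3-person selections from all 12: C(12,3) = 220.
Subtract selections that omit an entire group: no freshmen → C(5,3) = 10; no juniors → C(7,3) = 35.
Both groups omitted at once is impossible, so 220 − 45 = 175.

175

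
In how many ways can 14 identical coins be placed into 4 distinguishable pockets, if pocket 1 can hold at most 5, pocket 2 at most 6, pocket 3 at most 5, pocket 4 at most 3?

By stars and bars, unrestricted non-negative solutions to x_1+…+x_4 = 14 number C(14+3,3) = 680.
Subtract solutions that violate a single cap (substitute x_i' = x_i − (cap_i+1)): x_1 ≥ 6 gives C(11,3) = 165; x_2 ≥ 7 gives C(10,3) = 120; x_3 ≥ 6 gives C(11,3) = 165; x_4 ≥ 4 gives C(13,3) = 286. Together 736.
Add back pairs where two caps are both exceeded: 4 + 10 + 35 + 4 + 20 + 35 = 108.
By inclusion–exclusion the count is 680 − 736 + 108 = 52.

52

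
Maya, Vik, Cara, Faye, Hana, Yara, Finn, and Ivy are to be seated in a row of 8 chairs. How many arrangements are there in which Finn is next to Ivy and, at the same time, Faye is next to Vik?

Treat {Finn,Ivy} as one block (2 orders) and {Faye,Vik} as another (2 orders).
That leaves 6 units to arrange: 2 × 2 × 6! = 4 × 720 = 2880.

2880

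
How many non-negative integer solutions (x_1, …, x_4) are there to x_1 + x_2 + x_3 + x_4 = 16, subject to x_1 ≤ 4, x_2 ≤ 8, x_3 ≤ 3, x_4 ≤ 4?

Without the upper bounds there are C(19,3) = 969 ways to split 16 among 4 variables.
Subtract solutions that violate a single cap (substitute x_i' = x_i − (cap_i+1)): x_1 ≥ 5 gives C(14,3) = 364; x_2 ≥ 9 gives C(10,3) = 120; x_3 ≥ 4 gives C(15,3) = 455; x_4 ≥ 5 gives C(14,3) = 364. Together 1303.
Add back pairs where two caps are both exceeded: 10 + 120 + 84 + 20 + 10 + 120 = 364.
Subtract triples: 0 + 0 + 10 + 0 = 10.
By inclusion–exclusion the count is 969 − 1303 + 364 − 10 = 20.

20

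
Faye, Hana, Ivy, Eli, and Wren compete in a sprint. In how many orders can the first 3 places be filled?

There are 5 choices for 1st place, 4 for 2nd, and 3 for 3rd.
That gives 5 × 4 × 3 = 60.

60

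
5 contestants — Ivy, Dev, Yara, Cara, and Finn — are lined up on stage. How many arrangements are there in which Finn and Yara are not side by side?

There are 5! = 120 arrangements in all. If Finn and Yara are adjacent, merging them into one block gives 2·(4)! = 48 arrangements.
So 120 − 48 = 72 arrangements keep them apart.

72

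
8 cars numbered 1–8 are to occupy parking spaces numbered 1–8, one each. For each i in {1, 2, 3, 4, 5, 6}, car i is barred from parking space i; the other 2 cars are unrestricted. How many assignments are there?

Let Aᵢ (for 1 ≤ i ≤ 6) be the placements that put car i in its forbidden parking space. Any j of these fix j positions, leaving (8−j)! ways to fill the rest, and there are C(6,j) ways to pick which j.
By inclusion–exclusion, the number of valid placements is Σ_{j=0}^{6} (−1)^j C(6,j)·(8−j)!.
Computing: 40320 − 30240 + 10800 − 2400 + 360 − 36 + 2 = 18806.

18806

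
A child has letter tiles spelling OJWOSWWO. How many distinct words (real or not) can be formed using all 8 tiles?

1120

The 8 letters of OJWOSWWO have repeats: O appearing 3 times and W appearing 3 times.
The number of distinct arrangements is 8!/(3!·3!) = 40320/36 = 1120.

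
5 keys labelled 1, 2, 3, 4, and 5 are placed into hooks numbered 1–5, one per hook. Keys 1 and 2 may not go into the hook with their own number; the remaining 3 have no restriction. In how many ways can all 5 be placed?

Let Aᵢ (for i ∈ {1, 2}) be the placements that put key i in its forbidden hook. Any j of these fix j positions, leaving (5−j)! ways to fill the rest, and there are C(2,j) ways to pick which j.
By inclusion–exclusion, the number of valid placements is Σ_{j=0}^{2} (−1)^j C(2,j)·(5−j)!.
Computing: 120 − 48 + 6 = 78.

78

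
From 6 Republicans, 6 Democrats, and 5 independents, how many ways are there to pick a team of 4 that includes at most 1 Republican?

1320

Split by how many Republicans are chosen (0 through 1).
Sum: C(6,0)·C(11,4) + C(6,1)·C(11,3) = 330 + 990 = 1320.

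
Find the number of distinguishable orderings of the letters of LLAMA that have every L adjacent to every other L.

Treat the 2 copies of L as a single block. The multiset to arrange is then {LL, A, A, M}, 4 items in all.
That gives (4)!/(2!) = 12 arrangements.

12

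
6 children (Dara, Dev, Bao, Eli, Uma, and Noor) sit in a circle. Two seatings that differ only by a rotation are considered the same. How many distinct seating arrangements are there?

Seat Dara anywhere (absorbing the rotational symmetry), then permute the other 5: (5)! = 120.

120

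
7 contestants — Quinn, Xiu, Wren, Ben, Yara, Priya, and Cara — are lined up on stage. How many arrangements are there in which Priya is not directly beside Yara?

There are 7! = 5040 arrangements in all. If Priya and Yara are adjacent, merging them into one block gives 2·(6)! = 1440 arrangements.
So 5040 − 1440 = 3600 arrangements keep them apart.

3600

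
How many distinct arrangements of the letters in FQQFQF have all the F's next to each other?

4

Treat the 3 copies of F as a single block. The multiset to arrange is then {FFF, Q, Q, Q}, 4 items in all.
That gives (4)!/(3!) = 4 arrangements.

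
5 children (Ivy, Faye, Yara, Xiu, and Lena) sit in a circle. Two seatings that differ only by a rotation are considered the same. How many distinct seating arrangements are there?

24

Around a circle, 5 distinct people have 5!/5 = (4)! = 24 rotationally distinct seatings.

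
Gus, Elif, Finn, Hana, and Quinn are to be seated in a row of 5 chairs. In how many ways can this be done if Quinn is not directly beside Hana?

72

There are 5! = 120 arrangements in all. If Quinn and Hana are adjacent, merging them into one block gives 2·(4)! = 48 arrangements.
Complementary counting: 120 − 48 = 72.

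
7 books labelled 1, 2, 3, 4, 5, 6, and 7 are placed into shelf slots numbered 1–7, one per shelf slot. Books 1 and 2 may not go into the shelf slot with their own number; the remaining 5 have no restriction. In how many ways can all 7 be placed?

3720

Let Aᵢ (for i ∈ {1, 2}) be the placements that put book i in its forbidden shelf slot. Any j of these fix j positions, leaving (7−j)! ways to fill the rest, and there are C(2,j) ways to pick which j.
By inclusion–exclusion, the number of valid placements is Σ_{j=0}^{2} (−1)^j C(2,j)·(7−j)!.
Computing: 5040 − 1440 + 120 = 3720.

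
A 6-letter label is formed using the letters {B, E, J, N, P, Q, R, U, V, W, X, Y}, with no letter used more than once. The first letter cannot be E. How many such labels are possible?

609840

The first letter has 12−1 = 11 choices (anything except E).
The remaining 5 letters are filled from the other 11 symbols without repetition: 11 × 10 × 9 × 8 × 7 = 55440.
Total: 11 × 55440 = 609840.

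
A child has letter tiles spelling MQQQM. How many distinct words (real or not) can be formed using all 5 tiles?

10

Letter multiplicities in MQQQM: M×2, Q×3.
The number of distinct arrangements is 5!/(3!·2!) = 120/12 = 10.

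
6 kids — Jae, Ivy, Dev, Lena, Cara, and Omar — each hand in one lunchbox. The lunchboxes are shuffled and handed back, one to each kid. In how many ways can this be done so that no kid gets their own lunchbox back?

This is the derangement count D_6: permutations of 6 items with no fixed point.
By inclusion–exclusion this is Σ_{j=0}^{6} (−1)^j C(6,j)·(6−j)!.
Computing: 720 − 720 + 360 − 120 + 30 − 6 + 1 = 265.

265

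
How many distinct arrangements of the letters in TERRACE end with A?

180

With the last slot taken by A, it remains to arrange the other 6 letters (TERRCE).
Those 6 letters have E appearing twice and R appearing twice, giving (6)!/(2!·2!) = 180.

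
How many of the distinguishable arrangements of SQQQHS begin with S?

Fix S in the first position and arrange the remaining 5 letters.
Those 5 letters have Q appearing 3 times, giving (5)!/(3!) = 20.

20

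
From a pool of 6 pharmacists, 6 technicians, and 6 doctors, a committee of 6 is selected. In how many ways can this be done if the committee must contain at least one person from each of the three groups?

Unrestricted: C(18,6) = 18564 ways to pick any 6 of the 18.
Subtract selections that omit an entire group: no pharmacists → C(12,6) = 924; no technicians → C(12,6) = 924; no doctors → C(12,6) = 924.
Add back selections omitting two groups (i.e. drawn from a single group): C(6,6) + C(6,6) + C(6,6) = 3.
By inclusion–exclusion: 18564 − 2772 + 3 = 15795.

15795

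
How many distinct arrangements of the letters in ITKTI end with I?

12

Fix I in the last position and arrange the remaining 4 letters.
Those 4 letters have T appearing twice, giving (4)!/(2!) = 12.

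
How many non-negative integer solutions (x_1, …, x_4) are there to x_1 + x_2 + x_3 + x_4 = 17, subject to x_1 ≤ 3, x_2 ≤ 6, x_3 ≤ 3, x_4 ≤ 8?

By stars and bars, unrestricted non-negative solutions to x_1+…+x_4 = 17 number C(17+3,3) = 1140.
Subtract solutions that violate a single cap (substitute x_i' = x_i − (cap_i+1)): x_1 ≥ 4 gives C(16,3) = 560; x_2 ≥ 7 gives C(13,3) = 286; x_3 ≥ 4 gives C(16,3) = 560; x_4 ≥ 9 gives C(11,3) = 165. Together 1571.
Add back pairs where two caps are both exceeded: 84 + 220 + 35 + 84 + 4 + 35 = 462.
Subtract triples: 10 + 0 + 1 + 0 = 11.
By inclusion–exclusion the count is 1140 − 1571 + 462 − 11 = 20.

20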